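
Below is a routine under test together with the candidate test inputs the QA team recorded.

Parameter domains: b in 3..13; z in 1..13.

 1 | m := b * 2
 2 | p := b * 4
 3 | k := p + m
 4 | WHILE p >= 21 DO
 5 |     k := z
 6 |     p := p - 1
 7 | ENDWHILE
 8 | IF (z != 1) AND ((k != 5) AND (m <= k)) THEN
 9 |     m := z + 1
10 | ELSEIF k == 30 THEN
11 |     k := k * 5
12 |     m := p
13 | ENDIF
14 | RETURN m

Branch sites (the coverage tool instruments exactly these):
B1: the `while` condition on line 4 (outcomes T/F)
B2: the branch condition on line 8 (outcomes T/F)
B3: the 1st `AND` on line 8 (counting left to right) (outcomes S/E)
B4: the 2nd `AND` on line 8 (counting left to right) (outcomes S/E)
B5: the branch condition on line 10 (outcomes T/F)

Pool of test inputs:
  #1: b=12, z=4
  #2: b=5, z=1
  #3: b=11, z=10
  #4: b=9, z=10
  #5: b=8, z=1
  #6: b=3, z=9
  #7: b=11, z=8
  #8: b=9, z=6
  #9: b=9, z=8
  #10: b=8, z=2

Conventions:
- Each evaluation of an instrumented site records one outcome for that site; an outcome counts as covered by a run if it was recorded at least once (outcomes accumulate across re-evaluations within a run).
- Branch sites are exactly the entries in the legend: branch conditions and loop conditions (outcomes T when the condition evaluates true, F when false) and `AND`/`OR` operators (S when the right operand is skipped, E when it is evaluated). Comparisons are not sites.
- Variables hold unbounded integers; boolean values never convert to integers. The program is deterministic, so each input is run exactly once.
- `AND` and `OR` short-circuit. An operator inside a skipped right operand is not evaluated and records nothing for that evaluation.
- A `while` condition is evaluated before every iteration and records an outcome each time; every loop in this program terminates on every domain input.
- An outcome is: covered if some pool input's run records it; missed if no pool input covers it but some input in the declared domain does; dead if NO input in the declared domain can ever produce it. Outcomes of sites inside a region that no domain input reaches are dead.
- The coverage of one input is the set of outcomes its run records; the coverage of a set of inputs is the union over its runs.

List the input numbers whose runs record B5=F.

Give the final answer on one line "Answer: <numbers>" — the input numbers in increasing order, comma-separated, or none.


input #1 (b=12, z=4): covers B5=F
input #2 (b=5, z=1): misses B5=F
input #3 (b=11, z=10): covers B5=F
input #4 (b=9, z=10): covers B5=F
input #5 (b=8, z=1): covers B5=F
input #6 (b=3, z=9): misses B5=F
input #7 (b=11, z=8): covers B5=F
input #8 (b=9, z=6): covers B5=F
input #9 (b=9, z=8): covers B5=F
input #10 (b=8, z=2): covers B5=F
Answer: 1, 3, 4, 5, 7, 8, 9, 10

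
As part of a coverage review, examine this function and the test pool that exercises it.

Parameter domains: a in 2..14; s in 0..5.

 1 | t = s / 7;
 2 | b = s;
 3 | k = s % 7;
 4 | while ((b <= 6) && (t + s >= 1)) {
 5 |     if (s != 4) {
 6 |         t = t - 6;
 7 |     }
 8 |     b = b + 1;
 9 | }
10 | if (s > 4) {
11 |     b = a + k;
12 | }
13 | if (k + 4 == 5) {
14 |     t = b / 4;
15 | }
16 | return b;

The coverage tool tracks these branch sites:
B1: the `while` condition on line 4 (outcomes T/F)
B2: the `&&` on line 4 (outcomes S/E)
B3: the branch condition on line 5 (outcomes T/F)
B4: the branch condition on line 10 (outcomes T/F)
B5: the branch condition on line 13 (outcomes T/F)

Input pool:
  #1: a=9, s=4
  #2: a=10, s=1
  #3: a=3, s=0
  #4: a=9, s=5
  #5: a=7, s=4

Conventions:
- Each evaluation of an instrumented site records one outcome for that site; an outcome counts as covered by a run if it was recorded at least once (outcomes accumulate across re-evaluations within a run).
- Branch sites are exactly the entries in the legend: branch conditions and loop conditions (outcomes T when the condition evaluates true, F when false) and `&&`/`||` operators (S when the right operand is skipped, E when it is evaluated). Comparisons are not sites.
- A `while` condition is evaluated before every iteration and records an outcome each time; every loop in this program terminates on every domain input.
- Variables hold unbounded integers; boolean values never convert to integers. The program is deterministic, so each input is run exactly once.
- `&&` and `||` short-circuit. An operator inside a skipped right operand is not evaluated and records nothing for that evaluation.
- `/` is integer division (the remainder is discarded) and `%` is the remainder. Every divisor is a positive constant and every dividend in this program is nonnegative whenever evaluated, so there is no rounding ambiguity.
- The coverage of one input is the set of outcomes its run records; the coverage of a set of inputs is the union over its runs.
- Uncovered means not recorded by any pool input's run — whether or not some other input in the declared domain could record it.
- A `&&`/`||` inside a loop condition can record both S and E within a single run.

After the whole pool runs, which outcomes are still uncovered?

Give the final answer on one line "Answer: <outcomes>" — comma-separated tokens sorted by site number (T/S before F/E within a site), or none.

input #1, a=9, s=4: events B2->E, B1->T, B3->F, B2->E, B1->T, B3->F, B2->E, B1->T, B3->F, B2->S, B1->F, B4->F, B5->F; outcomes B1=T, B1=F, B2=S, B2=E, B3=F, B4=F, B5=F
input #2, a=10, s=1: events B2->E, B1->T, B3->T, B2->E, B1->F, B4->F, B5->T; outcomes B1=T, B1=F, B2=E, B3=T, B4=F, B5=T
input #3, a=3, s=0: events B2->E, B1->F, B4->F, B5->F; outcomes B1=F, B2=E, B4=F, B5=F
input #4, a=9, s=5: events B2->E, B1->T, B3->T, B2->E, B1->F, B4->T, B5->F; outcomes B1=T, B1=F, B2=E, B3=T, B4=T, B5=F
input #5, a=7, s=4: events B2->E, B1->T, B3->F, B2->E, B1->T, B3->F, B2->E, B1->T, B3->F, B2->S, B1->F, B4->F, B5->F; outcomes B1=T, B1=F, B2=S, B2=E, B3=F, B4=F, B5=F
union over the pool: B1=T, B1=F, B2=S, B2=E, B3=T, B3=F, B4=T, B4=F, B5=T, B5=F
uncovered (0 of 10): none

Answer: none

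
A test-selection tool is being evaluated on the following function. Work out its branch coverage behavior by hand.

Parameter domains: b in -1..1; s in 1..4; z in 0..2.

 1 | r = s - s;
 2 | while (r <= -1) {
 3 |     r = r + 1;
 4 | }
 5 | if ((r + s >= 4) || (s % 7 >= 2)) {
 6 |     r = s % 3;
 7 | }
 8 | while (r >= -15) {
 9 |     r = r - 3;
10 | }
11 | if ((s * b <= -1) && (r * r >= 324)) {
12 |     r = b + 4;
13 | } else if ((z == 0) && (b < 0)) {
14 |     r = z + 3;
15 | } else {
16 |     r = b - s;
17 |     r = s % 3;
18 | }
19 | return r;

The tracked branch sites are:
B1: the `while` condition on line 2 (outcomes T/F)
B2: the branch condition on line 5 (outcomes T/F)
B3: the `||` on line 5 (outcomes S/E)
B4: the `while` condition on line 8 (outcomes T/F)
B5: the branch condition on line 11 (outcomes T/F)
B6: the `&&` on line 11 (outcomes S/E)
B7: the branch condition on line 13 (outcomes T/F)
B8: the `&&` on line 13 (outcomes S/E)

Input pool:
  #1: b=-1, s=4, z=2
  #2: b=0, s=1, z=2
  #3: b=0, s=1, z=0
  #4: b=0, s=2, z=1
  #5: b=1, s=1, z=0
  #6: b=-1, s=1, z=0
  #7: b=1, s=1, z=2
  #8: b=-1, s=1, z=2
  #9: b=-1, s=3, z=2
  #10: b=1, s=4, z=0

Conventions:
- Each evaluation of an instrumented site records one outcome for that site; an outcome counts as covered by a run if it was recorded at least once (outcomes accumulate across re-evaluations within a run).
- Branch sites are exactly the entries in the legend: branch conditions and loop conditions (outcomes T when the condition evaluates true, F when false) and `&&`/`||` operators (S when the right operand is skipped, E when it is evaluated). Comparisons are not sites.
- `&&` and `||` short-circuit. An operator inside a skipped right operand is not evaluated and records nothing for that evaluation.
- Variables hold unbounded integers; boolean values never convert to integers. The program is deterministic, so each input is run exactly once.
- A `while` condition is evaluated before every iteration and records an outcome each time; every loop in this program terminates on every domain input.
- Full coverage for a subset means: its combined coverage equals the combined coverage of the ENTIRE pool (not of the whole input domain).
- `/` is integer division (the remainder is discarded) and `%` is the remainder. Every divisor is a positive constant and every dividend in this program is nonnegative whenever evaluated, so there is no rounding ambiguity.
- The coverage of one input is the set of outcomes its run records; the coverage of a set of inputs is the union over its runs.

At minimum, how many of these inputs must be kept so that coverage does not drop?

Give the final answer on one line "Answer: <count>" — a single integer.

#1 (b=-1, s=4, z=2) -> B1->F, B3->S, B2->T, B4->T, B4->T, B4->T, B4->T, B4->T, B4->T, B4->F, B6->E, B5->F, B8->S, B7->F; covered: B1=F, B2=T, B3=S, B4=T, B4=F, B5=F, B6=E, B7=F, B8=S
#2 (b=0, s=1, z=2) -> B1->F, B3->E, B2->F, B4->T, B4->T, B4->T, B4->T, B4->T, B4->T, B4->F, B6->S, B5->F, B8->S, B7->F; covered: B1=F, B2=F, B3=E, B4=T, B4=F, B5=F, B6=S, B7=F, B8=S
#3 (b=0, s=1, z=0) -> B1->F, B3->E, B2->F, B4->T, B4->T, B4->T, B4->T, B4->T, B4->T, B4->F, B6->S, B5->F, B8->E, B7->F; covered: B1=F, B2=F, B3=E, B4=T, B4=F, B5=F, B6=S, B7=F, B8=E
#4 (b=0, s=2, z=1) -> B1->F, B3->E, B2->T, B4->T, B4->T, B4->T, B4->T, B4->T, B4->T, B4->F, B6->S, B5->F, B8->S, B7->F; covered: B1=F, B2=T, B3=E, B4=T, B4=F, B5=F, B6=S, B7=F, B8=S
#5 (b=1, s=1, z=0) -> B1->F, B3->E, B2->F, B4->T, B4->T, B4->T, B4->T, B4->T, B4->T, B4->F, B6->S, B5->F, B8->E, B7->F; covered: B1=F, B2=F, B3=E, B4=T, B4=F, B5=F, B6=S, B7=F, B8=E
#6 (b=-1, s=1, z=0) -> B1->F, B3->E, B2->F, B4->T, B4->T, B4->T, B4->T, B4->T, B4->T, B4->F, B6->E, B5->T; covered: B1=F, B2=F, B3=E, B4=T, B4=F, B5=T, B6=E
#7 (b=1, s=1, z=2) -> B1->F, B3->E, B2->F, B4->T, B4->T, B4->T, B4->T, B4->T, B4->T, B4->F, B6->S, B5->F, B8->S, B7->F; covered: B1=F, B2=F, B3=E, B4=T, B4=F, B5=F, B6=S, B7=F, B8=S
#8 (b=-1, s=1, z=2) -> B1->F, B3->E, B2->F, B4->T, B4->T, B4->T, B4->T, B4->T, B4->T, B4->F, B6->E, B5->T; covered: B1=F, B2=F, B3=E, B4=T, B4=F, B5=T, B6=E
#9 (b=-1, s=3, z=2) -> B1->F, B3->E, B2->T, B4->T, B4->T, B4->T, B4->T, B4->T, B4->T, B4->F, B6->E, B5->T; covered: B1=F, B2=T, B3=E, B4=T, B4=F, B5=T, B6=E
#10 (b=1, s=4, z=0) -> B1->F, B3->S, B2->T, B4->T, B4->T, B4->T, B4->T, B4->T, B4->T, B4->F, B6->S, B5->F, B8->E, B7->F; covered: B1=F, B2=T, B3=S, B4=T, B4=F, B5=F, B6=S, B7=F, B8=E
the full pool covers 14 outcomes: B1=F, B2=T, B2=F, B3=S, B3=E, B4=T, B4=F, B5=T, B5=F, B6=S, B6=E, B7=F, B8=S, B8=E
size 1 is not enough: best union over all size-1 subsets is 9/14
size 2 is not enough: best union over all size-2 subsets is 13/14
the canonical winner is {1, 3, 6}: size 3, full 14-outcome coverage, earliest index list among size-3 covers

Answer: 3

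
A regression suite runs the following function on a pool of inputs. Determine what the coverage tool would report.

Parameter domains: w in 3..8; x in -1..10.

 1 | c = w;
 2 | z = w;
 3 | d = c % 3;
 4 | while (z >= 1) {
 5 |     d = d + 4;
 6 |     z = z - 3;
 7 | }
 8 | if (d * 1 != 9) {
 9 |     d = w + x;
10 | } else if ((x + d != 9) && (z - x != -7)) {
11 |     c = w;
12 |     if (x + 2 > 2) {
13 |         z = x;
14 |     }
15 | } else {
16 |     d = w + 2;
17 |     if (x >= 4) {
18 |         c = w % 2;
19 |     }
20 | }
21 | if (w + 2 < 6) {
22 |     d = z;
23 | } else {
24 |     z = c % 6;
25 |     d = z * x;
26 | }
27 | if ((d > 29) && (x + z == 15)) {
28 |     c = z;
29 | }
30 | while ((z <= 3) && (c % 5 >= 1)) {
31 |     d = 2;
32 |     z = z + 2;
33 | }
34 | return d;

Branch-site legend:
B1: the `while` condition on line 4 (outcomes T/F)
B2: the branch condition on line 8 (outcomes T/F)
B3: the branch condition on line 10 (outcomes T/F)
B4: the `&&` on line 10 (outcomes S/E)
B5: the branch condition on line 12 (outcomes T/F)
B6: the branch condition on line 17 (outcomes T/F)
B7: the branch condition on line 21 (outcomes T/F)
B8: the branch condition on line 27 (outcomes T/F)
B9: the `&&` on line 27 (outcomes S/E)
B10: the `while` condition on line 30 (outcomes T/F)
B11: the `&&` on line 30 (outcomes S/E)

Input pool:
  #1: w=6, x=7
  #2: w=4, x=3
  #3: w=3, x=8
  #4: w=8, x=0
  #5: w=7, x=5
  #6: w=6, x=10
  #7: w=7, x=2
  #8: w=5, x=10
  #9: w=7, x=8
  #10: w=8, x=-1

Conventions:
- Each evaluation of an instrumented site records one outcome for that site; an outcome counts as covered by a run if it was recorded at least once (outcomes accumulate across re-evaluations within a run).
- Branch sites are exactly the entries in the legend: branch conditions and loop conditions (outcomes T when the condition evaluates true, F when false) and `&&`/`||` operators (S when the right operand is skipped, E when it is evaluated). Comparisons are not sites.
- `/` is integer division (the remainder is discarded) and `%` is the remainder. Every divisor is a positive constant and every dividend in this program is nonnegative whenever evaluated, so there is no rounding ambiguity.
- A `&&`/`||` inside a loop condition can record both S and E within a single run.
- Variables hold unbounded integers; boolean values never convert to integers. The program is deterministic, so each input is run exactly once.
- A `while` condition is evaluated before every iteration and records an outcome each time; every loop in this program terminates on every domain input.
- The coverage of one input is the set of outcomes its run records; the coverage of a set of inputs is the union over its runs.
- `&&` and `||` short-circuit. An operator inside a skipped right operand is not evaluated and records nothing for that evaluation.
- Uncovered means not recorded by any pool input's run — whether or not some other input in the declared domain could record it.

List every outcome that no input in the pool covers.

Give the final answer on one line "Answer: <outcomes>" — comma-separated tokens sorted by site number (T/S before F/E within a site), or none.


input #1 (w=6, x=7): covers B1=T, B1=F, B2=T, B7=F, B8=F, B9=S, B10=T, B10=F, B11=S, B11=E
input #2 (w=4, x=3): covers B1=T, B1=F, B2=F, B3=T, B4=E, B5=T, B7=F, B8=F, B9=S, B10=F, B11=S
input #3 (w=3, x=8): covers B1=T, B1=F, B2=T, B7=T, B8=F, B9=S, B10=T, B10=F, B11=S, B11=E
input #4 (w=8, x=0): covers B1=T, B1=F, B2=T, B7=F, B8=F, B9=S, B10=T, B10=F, B11=S, B11=E
input #5 (w=7, x=5): covers B1=T, B1=F, B2=T, B7=F, B8=F, B9=S, B10=T, B10=F, B11=S, B11=E
input #6 (w=6, x=10): covers B1=T, B1=F, B2=T, B7=F, B8=F, B9=S, B10=T, B10=F, B11=S, B11=E
input #7 (w=7, x=2): covers B1=T, B1=F, B2=T, B7=F, B8=F, B9=S, B10=T, B10=F, B11=S, B11=E
input #8 (w=5, x=10): covers B1=T, B1=F, B2=T, B7=F, B8=T, B9=E, B10=F, B11=S
input #9 (w=7, x=8): covers B1=T, B1=F, B2=T, B7=F, B8=F, B9=S, B10=T, B10=F, B11=S, B11=E
input #10 (w=8, x=-1): covers B1=T, B1=F, B2=T, B7=F, B8=F, B9=S, B10=T, B10=F, B11=S, B11=E
union over the pool: B1=T, B1=F, B2=T, B2=F, B3=T, B4=E, B5=T, B7=T, B7=F, B8=T, B8=F, B9=S, B9=E, B10=T, B10=F, B11=S, B11=E
uncovered (5 of 22): B3=F, B4=S, B5=F, B6=T, B6=F
Answer: B3=F, B4=S, B5=F, B6=T, B6=F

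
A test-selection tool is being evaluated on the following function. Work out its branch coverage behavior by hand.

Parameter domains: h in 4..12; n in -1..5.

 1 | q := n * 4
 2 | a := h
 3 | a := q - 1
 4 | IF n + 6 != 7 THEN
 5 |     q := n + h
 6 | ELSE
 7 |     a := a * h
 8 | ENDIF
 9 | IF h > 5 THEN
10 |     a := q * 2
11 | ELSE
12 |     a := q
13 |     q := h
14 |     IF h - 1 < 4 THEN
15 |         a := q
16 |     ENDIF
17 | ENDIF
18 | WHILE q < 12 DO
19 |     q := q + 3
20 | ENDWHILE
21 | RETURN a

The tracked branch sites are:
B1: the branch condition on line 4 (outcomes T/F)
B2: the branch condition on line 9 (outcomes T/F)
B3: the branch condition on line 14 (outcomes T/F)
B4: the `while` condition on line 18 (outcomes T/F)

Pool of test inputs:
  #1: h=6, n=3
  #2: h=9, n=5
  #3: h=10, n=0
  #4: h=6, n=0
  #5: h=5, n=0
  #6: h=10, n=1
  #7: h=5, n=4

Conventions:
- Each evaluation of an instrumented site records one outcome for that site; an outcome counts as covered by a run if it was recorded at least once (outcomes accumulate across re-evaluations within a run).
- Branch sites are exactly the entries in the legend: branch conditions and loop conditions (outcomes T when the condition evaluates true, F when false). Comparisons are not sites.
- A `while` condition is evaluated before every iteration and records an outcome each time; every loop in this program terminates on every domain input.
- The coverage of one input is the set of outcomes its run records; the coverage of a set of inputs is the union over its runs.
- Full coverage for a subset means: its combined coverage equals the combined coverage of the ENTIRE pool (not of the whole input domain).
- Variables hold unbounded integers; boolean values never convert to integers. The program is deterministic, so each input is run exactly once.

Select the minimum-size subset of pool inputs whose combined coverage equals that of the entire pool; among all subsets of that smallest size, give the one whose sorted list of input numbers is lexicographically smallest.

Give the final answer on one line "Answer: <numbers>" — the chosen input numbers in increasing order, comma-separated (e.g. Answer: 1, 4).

input #1 (h=6, n=3): events B1->T, B2->T, B4->T, B4->F; covers B1=T, B2=T, B4=T, B4=F
input #2 (h=9, n=5): events B1->T, B2->T, B4->F; covers B1=T, B2=T, B4=F
input #3 (h=10, n=0): events B1->T, B2->T, B4->T, B4->F; covers B1=T, B2=T, B4=T, B4=F
input #4 (h=6, n=0): events B1->T, B2->T, B4->T, B4->T, B4->F; covers B1=T, B2=T, B4=T, B4=F
input #5 (h=5, n=0): events B1->T, B2->F, B3->F, B4->T, B4->T, B4->T, B4->F; covers B1=T, B2=F, B3=F, B4=T, B4=F
input #6 (h=10, n=1): events B1->F, B2->T, B4->T, B4->T, B4->T, B4->F; covers B1=F, B2=T, B4=T, B4=F
input #7 (h=5, n=4): events B1->T, B2->F, B3->F, B4->T, B4->T, B4->T, B4->F; covers B1=T, B2=F, B3=F, B4=T, B4=F
union over all inputs: B1=T, B1=F, B2=T, B2=F, B3=F, B4=T, B4=F (7 outcomes)
every size-1 subset falls short of the 7 outcomes (best: 5/7)
inputs {5, 6} (size 2) cover everything; no size-2 subset with a lexicographically smaller index list covers all 7

Answer: 5, 6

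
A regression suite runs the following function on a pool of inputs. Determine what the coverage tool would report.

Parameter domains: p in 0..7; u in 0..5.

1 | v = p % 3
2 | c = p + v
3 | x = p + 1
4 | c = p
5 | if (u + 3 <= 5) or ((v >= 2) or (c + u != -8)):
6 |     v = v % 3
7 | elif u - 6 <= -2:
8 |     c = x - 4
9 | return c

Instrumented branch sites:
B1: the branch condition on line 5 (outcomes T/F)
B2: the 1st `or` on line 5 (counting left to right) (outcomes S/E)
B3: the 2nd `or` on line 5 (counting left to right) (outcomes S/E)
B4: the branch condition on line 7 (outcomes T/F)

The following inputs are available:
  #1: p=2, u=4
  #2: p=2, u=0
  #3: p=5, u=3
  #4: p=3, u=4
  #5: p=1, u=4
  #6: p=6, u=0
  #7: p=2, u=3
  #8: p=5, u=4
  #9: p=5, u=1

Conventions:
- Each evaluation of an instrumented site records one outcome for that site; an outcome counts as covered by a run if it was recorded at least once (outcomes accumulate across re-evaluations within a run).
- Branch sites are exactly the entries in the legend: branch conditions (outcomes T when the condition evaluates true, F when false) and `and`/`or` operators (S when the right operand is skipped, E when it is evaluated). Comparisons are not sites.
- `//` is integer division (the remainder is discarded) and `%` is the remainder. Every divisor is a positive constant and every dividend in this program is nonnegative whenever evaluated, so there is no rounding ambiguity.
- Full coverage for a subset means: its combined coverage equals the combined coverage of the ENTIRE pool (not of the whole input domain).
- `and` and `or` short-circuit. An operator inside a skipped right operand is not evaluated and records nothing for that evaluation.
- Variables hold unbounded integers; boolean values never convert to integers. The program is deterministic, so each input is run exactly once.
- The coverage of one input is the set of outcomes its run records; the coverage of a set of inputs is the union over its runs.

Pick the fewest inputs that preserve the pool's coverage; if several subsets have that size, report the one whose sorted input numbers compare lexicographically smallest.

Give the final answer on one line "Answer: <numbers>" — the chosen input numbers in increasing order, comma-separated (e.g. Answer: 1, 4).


#1 (p=2, u=4) -> B2->E, B3->S, B1->T; covered: B1=T, B2=E, B3=S
#2 (p=2, u=0) -> B2->S, B1->T; covered: B1=T, B2=S
#3 (p=5, u=3) -> B2->E, B3->S, B1->T; covered: B1=T, B2=E, B3=S
#4 (p=3, u=4) -> B2->E, B3->E, B1->T; covered: B1=T, B2=E, B3=E
#5 (p=1, u=4) -> B2->E, B3->E, B1->T; covered: B1=T, B2=E, B3=E
#6 (p=6, u=0) -> B2->S, B1->T; covered: B1=T, B2=S
#7 (p=2, u=3) -> B2->E, B3->S, B1->T; covered: B1=T, B2=E, B3=S
#8 (p=5, u=4) -> B2->E, B3->S, B1->T; covered: B1=T, B2=E, B3=S
#9 (p=5, u=1) -> B2->S, B1->T; covered: B1=T, B2=S
pool-wide coverage (5 outcomes): B1=T, B2=S, B2=E, B3=S, B3=E
no size-1 subset reaches all 5 outcomes (best union: 3/5)
no size-2 subset reaches all 5 outcomes (best union: 4/5)
size 3: inputs {1, 2, 4} cover all 5 outcomes, and no lexicographically smaller subset of this size does
Answer: 1, 2, 4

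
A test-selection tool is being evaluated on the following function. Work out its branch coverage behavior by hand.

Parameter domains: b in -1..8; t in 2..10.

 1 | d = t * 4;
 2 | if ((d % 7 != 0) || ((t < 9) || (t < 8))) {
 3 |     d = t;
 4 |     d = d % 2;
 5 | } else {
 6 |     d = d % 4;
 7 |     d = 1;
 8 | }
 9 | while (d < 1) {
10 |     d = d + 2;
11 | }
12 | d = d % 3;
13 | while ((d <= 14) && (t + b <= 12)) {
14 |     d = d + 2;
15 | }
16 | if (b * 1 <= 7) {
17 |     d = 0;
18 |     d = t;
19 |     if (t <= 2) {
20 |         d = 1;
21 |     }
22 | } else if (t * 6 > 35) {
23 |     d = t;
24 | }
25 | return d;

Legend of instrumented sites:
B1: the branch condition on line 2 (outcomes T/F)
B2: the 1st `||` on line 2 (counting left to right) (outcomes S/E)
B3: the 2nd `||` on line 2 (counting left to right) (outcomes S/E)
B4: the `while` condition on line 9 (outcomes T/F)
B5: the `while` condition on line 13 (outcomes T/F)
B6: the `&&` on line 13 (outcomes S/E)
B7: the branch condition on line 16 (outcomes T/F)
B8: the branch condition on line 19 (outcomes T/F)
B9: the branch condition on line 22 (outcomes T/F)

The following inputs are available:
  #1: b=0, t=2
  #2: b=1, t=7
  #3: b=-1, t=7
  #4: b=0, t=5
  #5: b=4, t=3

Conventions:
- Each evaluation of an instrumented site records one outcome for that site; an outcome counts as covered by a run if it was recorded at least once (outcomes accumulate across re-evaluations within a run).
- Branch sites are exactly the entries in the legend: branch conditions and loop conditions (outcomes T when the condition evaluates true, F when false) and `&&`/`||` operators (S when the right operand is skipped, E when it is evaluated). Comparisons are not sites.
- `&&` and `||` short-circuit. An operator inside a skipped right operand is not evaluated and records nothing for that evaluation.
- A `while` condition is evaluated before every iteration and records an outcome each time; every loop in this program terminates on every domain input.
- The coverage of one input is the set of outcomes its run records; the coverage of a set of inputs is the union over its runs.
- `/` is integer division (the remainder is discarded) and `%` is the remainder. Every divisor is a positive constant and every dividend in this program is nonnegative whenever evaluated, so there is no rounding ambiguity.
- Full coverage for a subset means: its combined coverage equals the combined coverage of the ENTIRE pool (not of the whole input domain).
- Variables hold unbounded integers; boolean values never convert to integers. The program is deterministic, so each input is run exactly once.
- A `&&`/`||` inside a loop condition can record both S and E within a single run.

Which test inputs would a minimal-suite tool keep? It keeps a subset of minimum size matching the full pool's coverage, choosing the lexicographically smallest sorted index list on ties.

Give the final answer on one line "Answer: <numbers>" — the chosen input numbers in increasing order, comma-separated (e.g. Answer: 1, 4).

input #1 (b=0, t=2): events B2->S, B1->T, B4->T, B4->F, B6->E, B5->T, B6->E, B5->T, B6->E, B5->T, B6->E, B5->T, B6->E, B5->T, ...; covers B1=T, B2=S, B4=T, B4=F, B5=T, B5=F, B6=S, B6=E, B7=T, B8=T
input #2 (b=1, t=7): events B2->E, B3->S, B1->T, B4->F, B6->E, B5->T, B6->E, B5->T, B6->E, B5->T, B6->E, B5->T, B6->E, B5->T, ...; covers B1=T, B2=E, B3=S, B4=F, B5=T, B5=F, B6=S, B6=E, B7=T, B8=F
input #3 (b=-1, t=7): events B2->E, B3->S, B1->T, B4->F, B6->E, B5->T, B6->E, B5->T, B6->E, B5->T, B6->E, B5->T, B6->E, B5->T, ...; covers B1=T, B2=E, B3=S, B4=F, B5=T, B5=F, B6=S, B6=E, B7=T, B8=F
input #4 (b=0, t=5): events B2->S, B1->T, B4->F, B6->E, B5->T, B6->E, B5->T, B6->E, B5->T, B6->E, B5->T, B6->E, B5->T, B6->E, ...; covers B1=T, B2=S, B4=F, B5=T, B5=F, B6=S, B6=E, B7=T, B8=F
input #5 (b=4, t=3): events B2->S, B1->T, B4->F, B6->E, B5->T, B6->E, B5->T, B6->E, B5->T, B6->E, B5->T, B6->E, B5->T, B6->E, ...; covers B1=T, B2=S, B4=F, B5=T, B5=F, B6=S, B6=E, B7=T, B8=F
the full pool covers 13 outcomes: B1=T, B2=S, B2=E, B3=S, B4=T, B4=F, B5=T, B5=F, B6=S, B6=E, B7=T, B8=T, B8=F
checked all size-1 subsets: none covers 13 outcomes (max 10/13)
the canonical winner is {1, 2}: size 2, full 13-outcome coverage, earliest index list among size-2 covers

Answer: 1, 2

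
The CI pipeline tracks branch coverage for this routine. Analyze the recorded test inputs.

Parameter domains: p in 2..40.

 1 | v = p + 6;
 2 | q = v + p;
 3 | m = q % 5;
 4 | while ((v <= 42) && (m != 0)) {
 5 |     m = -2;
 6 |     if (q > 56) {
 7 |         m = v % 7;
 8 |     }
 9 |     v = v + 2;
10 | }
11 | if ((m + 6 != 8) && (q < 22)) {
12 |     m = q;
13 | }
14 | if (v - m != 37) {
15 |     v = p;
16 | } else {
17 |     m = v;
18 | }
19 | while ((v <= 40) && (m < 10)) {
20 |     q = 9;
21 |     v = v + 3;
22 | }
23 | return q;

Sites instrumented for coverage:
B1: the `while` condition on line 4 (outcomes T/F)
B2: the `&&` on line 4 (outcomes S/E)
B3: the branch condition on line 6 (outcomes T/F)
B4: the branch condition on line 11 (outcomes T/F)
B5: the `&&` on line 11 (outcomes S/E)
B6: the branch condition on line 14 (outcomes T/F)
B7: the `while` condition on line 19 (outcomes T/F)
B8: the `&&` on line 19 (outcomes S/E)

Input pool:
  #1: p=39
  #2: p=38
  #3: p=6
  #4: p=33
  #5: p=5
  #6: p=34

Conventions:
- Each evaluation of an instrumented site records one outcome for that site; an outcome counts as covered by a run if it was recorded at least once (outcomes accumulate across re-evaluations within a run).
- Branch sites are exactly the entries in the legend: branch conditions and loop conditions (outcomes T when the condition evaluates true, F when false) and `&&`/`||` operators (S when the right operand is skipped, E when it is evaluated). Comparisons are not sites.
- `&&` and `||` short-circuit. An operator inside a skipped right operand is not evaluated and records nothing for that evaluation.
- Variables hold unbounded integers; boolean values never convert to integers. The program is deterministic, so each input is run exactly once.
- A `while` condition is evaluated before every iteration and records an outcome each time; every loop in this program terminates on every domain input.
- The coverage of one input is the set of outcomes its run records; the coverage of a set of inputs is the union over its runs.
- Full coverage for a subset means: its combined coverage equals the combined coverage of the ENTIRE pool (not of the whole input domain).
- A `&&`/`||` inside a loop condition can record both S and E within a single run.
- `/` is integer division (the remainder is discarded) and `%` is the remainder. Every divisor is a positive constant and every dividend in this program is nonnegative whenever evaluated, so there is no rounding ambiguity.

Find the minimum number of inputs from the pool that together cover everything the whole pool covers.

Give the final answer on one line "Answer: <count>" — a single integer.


#1 (p=39) -> B2->S, B1->F, B5->E, B4->F, B6->T, B8->E, B7->T, B8->S, B7->F; covered: B1=F, B2=S, B4=F, B5=E, B6=T, B7=T, B7=F, B8=S, B8=E
#2 (p=38) -> B2->S, B1->F, B5->S, B4->F, B6->T, B8->E, B7->T, B8->S, B7->F; covered: B1=F, B2=S, B4=F, B5=S, B6=T, B7=T, B7=F, B8=S, B8=E
#3 (p=6) -> B2->E, B1->T, B3->F, B2->E, B1->T, B3->F, B2->E, B1->T, B3->F, B2->E, B1->T, B3->F, B2->E, B1->T, ...; covered: B1=T, B1=F, B2=S, B2=E, B3=F, B4=T, B5=E, B6=T, B7=F, B8=E
#4 (p=33) -> B2->E, B1->T, B3->T, B2->E, B1->T, B3->T, B2->S, B1->F, B5->E, B4->F, B6->F, B8->S, B7->F; covered: B1=T, B1=F, B2=S, B2=E, B3=T, B4=F, B5=E, B6=F, B7=F, B8=S
#5 (p=5) -> B2->E, B1->T, B3->F, B2->E, B1->T, B3->F, B2->E, B1->T, B3->F, B2->E, B1->T, B3->F, B2->E, B1->T, ...; covered: B1=T, B1=F, B2=S, B2=E, B3=F, B4=T, B5=E, B6=T, B7=F, B8=E
#6 (p=34) -> B2->E, B1->T, B3->T, B2->E, B1->T, B3->T, B2->S, B1->F, B5->E, B4->F, B6->T, B8->E, B7->T, B8->E, ...; covered: B1=T, B1=F, B2=S, B2=E, B3=T, B4=F, B5=E, B6=T, B7=T, B7=F, B8=S, B8=E
together the pool reaches 16 outcomes: B1=T, B1=F, B2=S, B2=E, B3=T, B3=F, B4=T, B4=F, B5=S, B5=E, B6=T, B6=F, B7=T, B7=F, B8=S, B8=E
no size-1 subset reaches all 16 outcomes (best union: 12/16)
no size-2 subset reaches all 16 outcomes (best union: 14/16)
size 3: inputs {2, 3, 4} cover all 16 outcomes, and no lexicographically smaller subset of this size does
Answer: 3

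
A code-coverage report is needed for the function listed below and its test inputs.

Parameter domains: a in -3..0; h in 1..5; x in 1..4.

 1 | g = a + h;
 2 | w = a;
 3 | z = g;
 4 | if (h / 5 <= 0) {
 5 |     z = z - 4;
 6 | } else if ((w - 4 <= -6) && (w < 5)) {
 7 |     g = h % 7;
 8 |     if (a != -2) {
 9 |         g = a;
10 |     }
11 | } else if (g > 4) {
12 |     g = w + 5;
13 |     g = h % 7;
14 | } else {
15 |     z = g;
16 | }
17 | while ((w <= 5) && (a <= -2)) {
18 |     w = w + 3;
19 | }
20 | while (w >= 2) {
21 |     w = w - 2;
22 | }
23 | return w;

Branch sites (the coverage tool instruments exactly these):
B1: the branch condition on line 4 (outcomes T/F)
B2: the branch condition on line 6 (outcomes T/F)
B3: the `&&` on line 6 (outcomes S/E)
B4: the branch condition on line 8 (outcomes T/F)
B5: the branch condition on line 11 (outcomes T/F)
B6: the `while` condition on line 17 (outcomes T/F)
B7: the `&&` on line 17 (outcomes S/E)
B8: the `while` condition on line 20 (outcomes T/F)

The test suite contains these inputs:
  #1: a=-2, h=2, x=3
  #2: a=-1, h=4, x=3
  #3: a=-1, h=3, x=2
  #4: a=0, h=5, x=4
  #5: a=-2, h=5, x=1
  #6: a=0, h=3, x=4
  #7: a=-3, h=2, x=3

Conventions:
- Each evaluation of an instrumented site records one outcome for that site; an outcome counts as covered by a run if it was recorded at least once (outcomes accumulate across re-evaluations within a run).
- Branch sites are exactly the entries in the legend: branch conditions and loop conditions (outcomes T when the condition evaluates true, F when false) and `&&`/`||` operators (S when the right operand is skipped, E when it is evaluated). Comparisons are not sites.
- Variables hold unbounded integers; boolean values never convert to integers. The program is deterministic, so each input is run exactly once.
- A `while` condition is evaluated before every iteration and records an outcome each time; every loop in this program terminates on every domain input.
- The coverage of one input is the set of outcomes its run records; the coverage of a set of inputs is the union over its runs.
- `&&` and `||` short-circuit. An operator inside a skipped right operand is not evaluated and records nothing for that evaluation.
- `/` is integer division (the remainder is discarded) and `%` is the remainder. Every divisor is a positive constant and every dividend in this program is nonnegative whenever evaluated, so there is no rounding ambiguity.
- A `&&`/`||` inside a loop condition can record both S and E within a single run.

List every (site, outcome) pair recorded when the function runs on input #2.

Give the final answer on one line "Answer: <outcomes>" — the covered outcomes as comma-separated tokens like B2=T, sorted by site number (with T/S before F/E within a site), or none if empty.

Running input #2 (a=-1, h=4, x=3), event by event:
  B1->T, B7->E, B6->F, B8->F
as a set, this run covers: B1=T, B6=F, B7=E, B8=F

Answer: B1=T, B6=F, B7=E, B8=F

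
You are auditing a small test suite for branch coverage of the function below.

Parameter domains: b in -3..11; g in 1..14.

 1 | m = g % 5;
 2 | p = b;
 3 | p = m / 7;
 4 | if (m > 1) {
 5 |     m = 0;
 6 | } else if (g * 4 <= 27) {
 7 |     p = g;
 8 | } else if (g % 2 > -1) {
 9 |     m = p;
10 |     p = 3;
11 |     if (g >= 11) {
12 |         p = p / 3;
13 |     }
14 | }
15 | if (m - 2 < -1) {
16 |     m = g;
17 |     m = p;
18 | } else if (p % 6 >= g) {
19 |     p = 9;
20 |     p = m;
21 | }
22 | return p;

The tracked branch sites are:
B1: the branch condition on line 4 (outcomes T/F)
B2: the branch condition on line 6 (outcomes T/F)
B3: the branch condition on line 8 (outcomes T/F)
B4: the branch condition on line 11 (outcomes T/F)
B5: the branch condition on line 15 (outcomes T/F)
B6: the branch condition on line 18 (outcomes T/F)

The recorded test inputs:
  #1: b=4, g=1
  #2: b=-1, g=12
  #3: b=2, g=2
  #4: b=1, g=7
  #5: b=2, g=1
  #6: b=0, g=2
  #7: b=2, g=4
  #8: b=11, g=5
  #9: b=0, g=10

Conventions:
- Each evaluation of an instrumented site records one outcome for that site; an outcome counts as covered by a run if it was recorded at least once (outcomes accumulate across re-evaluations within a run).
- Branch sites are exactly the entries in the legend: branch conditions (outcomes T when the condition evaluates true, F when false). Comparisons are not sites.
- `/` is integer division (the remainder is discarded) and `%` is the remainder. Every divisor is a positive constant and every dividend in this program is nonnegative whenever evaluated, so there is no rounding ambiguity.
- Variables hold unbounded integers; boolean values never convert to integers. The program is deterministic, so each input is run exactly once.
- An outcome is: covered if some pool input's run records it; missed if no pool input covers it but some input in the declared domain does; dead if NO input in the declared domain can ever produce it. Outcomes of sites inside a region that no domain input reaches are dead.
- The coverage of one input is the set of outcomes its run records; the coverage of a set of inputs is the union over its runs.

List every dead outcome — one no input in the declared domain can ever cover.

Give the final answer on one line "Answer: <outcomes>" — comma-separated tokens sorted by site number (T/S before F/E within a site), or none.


running all 210 domain inputs and tallying outcomes:
  B3=F: never recorded by any domain input -> dead
  reachable outcomes have witnesses, e.g. B1=T (e.g. b=-3, g=2), B1=F (e.g. b=-3, g=1), B2=T (e.g. b=-3, g=1), B2=F (e.g. b=-3, g=10)
Answer: B3=F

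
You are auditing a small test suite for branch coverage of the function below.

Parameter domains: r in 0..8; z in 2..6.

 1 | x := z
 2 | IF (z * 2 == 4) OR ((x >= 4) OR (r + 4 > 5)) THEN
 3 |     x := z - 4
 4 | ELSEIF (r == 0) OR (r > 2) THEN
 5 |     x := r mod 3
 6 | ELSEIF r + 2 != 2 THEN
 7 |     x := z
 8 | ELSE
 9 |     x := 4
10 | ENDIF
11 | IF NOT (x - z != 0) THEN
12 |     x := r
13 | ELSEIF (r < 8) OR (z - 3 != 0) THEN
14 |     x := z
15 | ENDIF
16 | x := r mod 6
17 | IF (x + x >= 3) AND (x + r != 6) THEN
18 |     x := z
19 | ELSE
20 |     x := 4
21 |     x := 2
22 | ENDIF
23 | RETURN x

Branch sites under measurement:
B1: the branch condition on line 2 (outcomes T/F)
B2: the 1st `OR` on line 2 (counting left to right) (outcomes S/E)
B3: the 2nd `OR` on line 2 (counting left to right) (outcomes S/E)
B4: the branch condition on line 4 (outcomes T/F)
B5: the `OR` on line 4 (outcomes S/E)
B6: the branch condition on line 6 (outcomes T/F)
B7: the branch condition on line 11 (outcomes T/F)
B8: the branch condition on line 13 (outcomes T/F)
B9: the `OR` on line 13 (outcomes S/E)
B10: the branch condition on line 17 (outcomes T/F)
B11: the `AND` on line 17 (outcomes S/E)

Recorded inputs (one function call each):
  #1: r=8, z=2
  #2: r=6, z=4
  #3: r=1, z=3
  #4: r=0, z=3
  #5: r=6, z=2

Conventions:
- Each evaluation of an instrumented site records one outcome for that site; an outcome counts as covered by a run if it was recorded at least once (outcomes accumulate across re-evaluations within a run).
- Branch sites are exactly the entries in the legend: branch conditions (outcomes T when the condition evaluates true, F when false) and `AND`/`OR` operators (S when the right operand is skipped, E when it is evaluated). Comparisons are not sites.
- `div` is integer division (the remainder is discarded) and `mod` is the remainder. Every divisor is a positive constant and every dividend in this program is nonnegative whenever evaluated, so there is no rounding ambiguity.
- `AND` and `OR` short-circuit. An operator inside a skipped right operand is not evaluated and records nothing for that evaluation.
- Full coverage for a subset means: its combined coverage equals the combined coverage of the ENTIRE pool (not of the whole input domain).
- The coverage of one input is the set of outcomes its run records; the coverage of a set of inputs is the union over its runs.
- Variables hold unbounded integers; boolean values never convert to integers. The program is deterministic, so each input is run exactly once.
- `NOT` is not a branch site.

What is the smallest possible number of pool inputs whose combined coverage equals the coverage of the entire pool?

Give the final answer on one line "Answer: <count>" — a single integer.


input #1 (r=8, z=2): covers B1=T, B2=S, B7=F, B8=T, B9=E, B10=T, B11=E
input #2 (r=6, z=4): covers B1=T, B2=E, B3=S, B7=F, B8=T, B9=S, B10=F, B11=S
input #3 (r=1, z=3): covers B1=F, B2=E, B3=E, B4=F, B5=E, B6=T, B7=T, B10=F, B11=S
input #4 (r=0, z=3): covers B1=F, B2=E, B3=E, B4=T, B5=S, B7=F, B8=T, B9=S, B10=F, B11=S
input #5 (r=6, z=2): covers B1=T, B2=S, B7=F, B8=T, B9=S, B10=F, B11=S
pool-wide coverage (20 outcomes): B1=T, B1=F, B2=S, B2=E, B3=S, B3=E, B4=T, B4=F, B5=S, B5=E, B6=T, B7=T, B7=F, B8=T, B9=S, B9=E, B10=T, B10=F, B11=S, B11=E
no size-1 subset reaches all 20 outcomes (best union: 10/20)
no size-2 subset reaches all 20 outcomes (best union: 16/20)
no size-3 subset reaches all 20 outcomes (best union: 19/20)
at size 4, {1, 2, 3, 4} reaches all 20 outcomes; every lexicographically earlier size-4 subset fails
Answer: 4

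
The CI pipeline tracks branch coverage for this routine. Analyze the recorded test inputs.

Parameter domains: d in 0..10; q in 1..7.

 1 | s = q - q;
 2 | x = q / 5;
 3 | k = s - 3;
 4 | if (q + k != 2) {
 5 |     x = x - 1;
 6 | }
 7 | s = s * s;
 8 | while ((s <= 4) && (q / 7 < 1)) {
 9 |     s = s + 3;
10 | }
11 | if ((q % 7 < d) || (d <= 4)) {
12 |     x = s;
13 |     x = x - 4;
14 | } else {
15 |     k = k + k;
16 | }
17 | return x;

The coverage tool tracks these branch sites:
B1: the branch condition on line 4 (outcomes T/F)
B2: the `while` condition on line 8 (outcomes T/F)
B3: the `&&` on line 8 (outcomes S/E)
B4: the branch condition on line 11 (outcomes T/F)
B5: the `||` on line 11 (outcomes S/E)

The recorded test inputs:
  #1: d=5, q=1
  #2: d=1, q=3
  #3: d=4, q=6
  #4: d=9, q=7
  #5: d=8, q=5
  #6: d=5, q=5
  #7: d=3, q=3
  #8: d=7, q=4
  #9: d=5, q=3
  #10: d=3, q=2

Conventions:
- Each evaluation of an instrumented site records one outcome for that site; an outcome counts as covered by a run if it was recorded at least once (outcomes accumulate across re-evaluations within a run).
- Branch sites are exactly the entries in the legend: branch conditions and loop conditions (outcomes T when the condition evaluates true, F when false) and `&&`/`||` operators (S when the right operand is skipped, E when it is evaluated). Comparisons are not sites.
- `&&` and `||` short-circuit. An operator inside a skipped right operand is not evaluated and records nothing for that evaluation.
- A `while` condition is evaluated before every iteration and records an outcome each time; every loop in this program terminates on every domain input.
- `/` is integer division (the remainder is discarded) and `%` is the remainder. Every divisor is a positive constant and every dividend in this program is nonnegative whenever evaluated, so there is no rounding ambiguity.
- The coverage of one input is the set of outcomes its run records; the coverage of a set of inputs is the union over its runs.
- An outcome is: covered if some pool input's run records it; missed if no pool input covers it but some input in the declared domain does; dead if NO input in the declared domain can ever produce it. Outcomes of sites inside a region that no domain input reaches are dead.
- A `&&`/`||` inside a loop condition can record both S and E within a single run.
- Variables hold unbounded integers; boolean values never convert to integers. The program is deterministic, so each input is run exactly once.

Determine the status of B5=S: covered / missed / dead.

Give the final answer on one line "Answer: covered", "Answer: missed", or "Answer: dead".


B5=S is recorded by pool input(s) 1, 4, 5, 8, 9, 10 -> covered
Answer: covered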